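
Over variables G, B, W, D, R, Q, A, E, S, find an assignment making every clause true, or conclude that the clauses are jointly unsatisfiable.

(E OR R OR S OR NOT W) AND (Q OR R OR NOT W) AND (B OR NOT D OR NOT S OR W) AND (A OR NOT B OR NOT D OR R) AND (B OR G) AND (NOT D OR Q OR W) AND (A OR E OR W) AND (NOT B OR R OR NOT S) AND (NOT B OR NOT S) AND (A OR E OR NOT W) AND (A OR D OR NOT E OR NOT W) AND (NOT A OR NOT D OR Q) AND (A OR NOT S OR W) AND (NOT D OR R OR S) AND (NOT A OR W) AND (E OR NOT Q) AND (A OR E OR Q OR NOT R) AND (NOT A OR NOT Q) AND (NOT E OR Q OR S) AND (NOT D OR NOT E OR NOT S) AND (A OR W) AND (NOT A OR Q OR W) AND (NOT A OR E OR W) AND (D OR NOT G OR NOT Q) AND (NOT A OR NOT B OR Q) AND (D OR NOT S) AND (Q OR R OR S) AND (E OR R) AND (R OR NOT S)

G = False, B = True, W = True, D = True, R = True, Q = True, A = False, E = True, S = False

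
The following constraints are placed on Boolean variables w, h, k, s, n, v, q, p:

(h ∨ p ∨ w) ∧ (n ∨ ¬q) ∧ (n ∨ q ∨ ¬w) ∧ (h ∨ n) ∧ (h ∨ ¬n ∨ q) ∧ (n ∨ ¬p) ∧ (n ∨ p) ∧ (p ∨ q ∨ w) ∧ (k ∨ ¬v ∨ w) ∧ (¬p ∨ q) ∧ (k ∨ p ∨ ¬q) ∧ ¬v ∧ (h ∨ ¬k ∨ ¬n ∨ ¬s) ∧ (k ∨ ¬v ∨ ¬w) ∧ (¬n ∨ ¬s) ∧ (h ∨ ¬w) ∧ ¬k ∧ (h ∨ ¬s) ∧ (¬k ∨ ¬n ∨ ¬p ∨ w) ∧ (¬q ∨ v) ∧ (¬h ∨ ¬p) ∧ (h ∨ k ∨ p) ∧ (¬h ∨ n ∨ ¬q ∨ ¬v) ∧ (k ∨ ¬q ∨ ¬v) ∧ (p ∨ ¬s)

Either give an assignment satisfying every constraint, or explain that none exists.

w=T; h=T; k=F; s=F; n=T; v=F; q=F; p=F

Unit clause (¬v) forces v = False.
Unit clause (¬k) forces k = False.
In (¬q ∨ v) only ¬q is left, so q = False.
In (¬p ∨ q) only ¬p is left, so p = False.
In (h ∨ k ∨ p) only h is left, so h = True.
In (p ∨ ¬s) only ¬s is left, so s = False.
In (n ∨ p) only n is left, so n = True.
In (p ∨ q ∨ w) only w is left, so w = True.
All clauses satisfied.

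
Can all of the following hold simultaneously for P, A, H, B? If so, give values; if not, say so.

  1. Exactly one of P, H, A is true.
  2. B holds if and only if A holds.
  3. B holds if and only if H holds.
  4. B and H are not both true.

P = True, A = False, H = False, B = False

  (1) {P, H, A}: 1 true — exactly one ✓
  (2) B=F, A=F — same ✓
  (3) B=F, H=F — same ✓
  (4) B=F, H=F — not both ✓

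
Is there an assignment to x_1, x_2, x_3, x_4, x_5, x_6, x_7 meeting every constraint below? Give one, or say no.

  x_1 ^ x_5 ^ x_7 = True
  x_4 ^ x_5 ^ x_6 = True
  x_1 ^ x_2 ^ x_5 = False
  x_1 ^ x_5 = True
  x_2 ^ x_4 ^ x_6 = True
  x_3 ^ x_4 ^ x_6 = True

x_1=F; x_2=T; x_3=T; x_4=F; x_5=T; x_6=F; x_7=F

x_1 ^ x_5 ^ x_7 = F ^ T ^ F = True ✓
x_4 ^ x_5 ^ x_6 = F ^ T ^ F = True ✓
x_1 ^ x_2 ^ x_5 = F ^ T ^ T = False ✓
x_1 ^ x_5 = F ^ T = True ✓
x_2 ^ x_4 ^ x_6 = T ^ F ^ F = True ✓
x_3 ^ x_4 ^ x_6 = T ^ F ^ F = True ✓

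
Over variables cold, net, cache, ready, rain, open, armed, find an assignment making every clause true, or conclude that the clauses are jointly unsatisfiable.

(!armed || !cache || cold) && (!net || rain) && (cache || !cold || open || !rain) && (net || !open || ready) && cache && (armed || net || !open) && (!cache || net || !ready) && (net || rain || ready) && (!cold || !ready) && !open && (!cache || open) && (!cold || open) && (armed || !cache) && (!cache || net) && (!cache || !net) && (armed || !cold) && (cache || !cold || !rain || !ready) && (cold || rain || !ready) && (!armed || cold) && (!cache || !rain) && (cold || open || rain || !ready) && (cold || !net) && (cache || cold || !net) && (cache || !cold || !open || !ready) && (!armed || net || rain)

No satisfying assignment exists.

Case cache = True:
  (!open) forces open = False.
  Clause (!cache || open) is falsified — contradiction.
Case cache = False:
  Clause (cache) is falsified — contradiction.
Both cases fail, so the formula is unsatisfiable.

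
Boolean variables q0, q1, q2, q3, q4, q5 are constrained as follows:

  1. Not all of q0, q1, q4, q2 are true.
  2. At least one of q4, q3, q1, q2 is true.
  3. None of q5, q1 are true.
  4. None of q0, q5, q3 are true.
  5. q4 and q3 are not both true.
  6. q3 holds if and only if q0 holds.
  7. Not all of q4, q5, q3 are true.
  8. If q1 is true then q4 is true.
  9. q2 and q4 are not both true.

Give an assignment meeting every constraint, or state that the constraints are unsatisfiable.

q0 = False; q1 = False; q2 = True; q3 = False; q4 = False; q5 = False

  (1) {q0, q1, q4, q2}: 1/4 true — not all ✓
  (2) {q4, q3, q1, q2}: 1 true — at least one ✓
  (3) {q5, q1}: 0 true — none ✓
  (4) {q0, q5, q3}: 0 true — none ✓
  (5) q4=F, q3=F — not both ✓
  (6) q3=F, q0=F — same ✓
  (7) {q4, q5, q3}: 0/3 true — not all ✓
  (8) q1=F ⇒ q4: vacuous ✓
  (9) q2=T, q4=F — not both ✓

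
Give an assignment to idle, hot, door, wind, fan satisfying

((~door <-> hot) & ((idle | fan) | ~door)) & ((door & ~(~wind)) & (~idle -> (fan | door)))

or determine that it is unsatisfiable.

idle = True, hot = False, door = True, wind = True, fan = False

  (~door <-> hot) & ((idle | fan) | ~door) = True
    ~door <-> hot = True
      ~door = False
    (idle | fan) | ~door = True
      idle | fan = True
      ~door = False
  (door & ~(~wind)) & (~idle -> (fan | door)) = True
    door & ~(~wind) = True
      ~(~wind) = True
        ~wind = False
    ~idle -> (fan | door) = True
      ~idle = False
      fan | door = True
Both conjuncts True, so the formula holds.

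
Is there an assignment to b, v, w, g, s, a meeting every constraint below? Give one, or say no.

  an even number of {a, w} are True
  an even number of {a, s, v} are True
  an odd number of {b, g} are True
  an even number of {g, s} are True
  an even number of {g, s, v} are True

b: True, v: False, w: False, g: False, s: False, a: False

{a, w}: 0 true → even ✓
{a, s, v}: 0 true → even ✓
{b, g}: 1 true → odd ✓
{g, s}: 0 true → even ✓
{g, s, v}: 0 true → even ✓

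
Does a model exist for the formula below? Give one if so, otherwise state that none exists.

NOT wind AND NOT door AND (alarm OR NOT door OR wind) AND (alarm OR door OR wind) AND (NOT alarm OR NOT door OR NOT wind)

Unit clause (NOT wind) forces wind = False.
Unit clause (NOT door) forces door = False.
In (alarm OR door OR wind) only alarm is left, so alarm = True.
Check each clause:
  (NOT wind): NOT wind holds.
  (NOT door): NOT door holds.
  (alarm OR NOT door OR wind): alarm holds.
  (alarm OR door OR wind): alarm holds.
  (NOT alarm OR NOT door OR NOT wind): NOT door holds.
All clauses satisfied.

alarm = True, door = False, wind = False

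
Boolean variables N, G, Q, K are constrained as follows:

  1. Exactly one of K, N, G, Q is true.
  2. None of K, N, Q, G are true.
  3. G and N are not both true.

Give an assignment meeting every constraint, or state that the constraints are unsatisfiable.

Case N = True:
  Constraint (2) is violated (N=T) — contradiction.
Case N = False:
  (2) forces K = False.
  (2) forces Q = False.
  (1) with K=F, N=F, Q=F forces G = True.
  Constraint (2) is violated (G=T) — contradiction.
Both cases fail — unsatisfiable.

Unsatisfiable — no assignment works.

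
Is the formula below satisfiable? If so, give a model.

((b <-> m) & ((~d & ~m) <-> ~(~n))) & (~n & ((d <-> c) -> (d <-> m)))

m: True, c: True, b: True, n: False, d: False

  (b <-> m) & ((~d & ~m) <-> ~(~n)) = True
    b <-> m = True
    (~d & ~m) <-> ~(~n) = True
      ~d & ~m = False
        ~d = True
        ~m = False
      ~(~n) = False
        ~n = True
  ~n & ((d <-> c) -> (d <-> m)) = True
    ~n = True
    (d <-> c) -> (d <-> m) = True
      d <-> c = False
      d <-> m = False
Both conjuncts True, so the formula holds.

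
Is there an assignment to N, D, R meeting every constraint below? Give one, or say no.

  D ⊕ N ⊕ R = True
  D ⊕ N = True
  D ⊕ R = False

N = True; D = False; R = False

D ⊕ N ⊕ R = F ⊕ T ⊕ F = True ✓
D ⊕ N = F ⊕ T = True ✓
D ⊕ R = F ⊕ F = False ✓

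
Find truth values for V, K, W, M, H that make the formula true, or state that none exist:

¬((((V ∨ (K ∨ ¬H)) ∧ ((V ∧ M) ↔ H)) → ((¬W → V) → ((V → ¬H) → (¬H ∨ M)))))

The formula is unsatisfiable.

Case H = True: the formula simplifies to ¬((((V ∨ K) ∧ (V ∧ M)) → ((¬W → V) → (¬V → M)))).
  V = True: this becomes ¬((M → True)) = False.
  V = False: this becomes ¬((False → (W → M))) = False.
Case H = False: the formula becomes ¬((¬((V ∧ M)) → True)) = False.
Both cases fail — unsatisfiable.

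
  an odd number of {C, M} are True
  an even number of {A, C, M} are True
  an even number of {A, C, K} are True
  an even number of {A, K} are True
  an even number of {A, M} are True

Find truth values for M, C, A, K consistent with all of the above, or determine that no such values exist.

M: True; C: False; A: True; K: True

{C, M}: 1 true → odd ✓
{A, C, M}: 2 true → even ✓
{A, C, K}: 2 true → even ✓
{A, K}: 2 true → even ✓
{A, M}: 2 true → even ✓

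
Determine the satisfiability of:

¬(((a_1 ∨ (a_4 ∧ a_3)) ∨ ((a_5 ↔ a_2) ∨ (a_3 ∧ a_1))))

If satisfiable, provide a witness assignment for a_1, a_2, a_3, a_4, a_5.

a_1: False, a_2: False, a_3: False, a_4: True, a_5: True

  ¬(((a_1 ∨ (a_4 ∧ a_3)) ∨ ((a_5 ↔ a_2) ∨ (a_3 ∧ a_1)))) = True
    (a_1 ∨ (a_4 ∧ a_3)) ∨ ((a_5 ↔ a_2) ∨ (a_3 ∧ a_1)) = False
      a_1 ∨ (a_4 ∧ a_3) = False
        a_4 ∧ a_3 = False
      (a_5 ↔ a_2) ∨ (a_3 ∧ a_1) = False
        a_5 ↔ a_2 = False
        a_3 ∧ a_1 = False
The formula evaluates to True.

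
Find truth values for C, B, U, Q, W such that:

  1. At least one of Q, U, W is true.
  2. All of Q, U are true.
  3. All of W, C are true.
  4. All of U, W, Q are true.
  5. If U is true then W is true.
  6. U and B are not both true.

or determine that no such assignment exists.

C = True; B = False; U = True; Q = True; W = True

  (1) {Q, U, W}: 3 true — at least one ✓
  (2) {Q, U}: all 2 true ✓
  (3) {W, C}: all 2 true ✓
  (4) {U, W, Q}: all 3 true ✓
  (5) U=T ⇒ W: T ✓
  (6) U=T, B=F — not both ✓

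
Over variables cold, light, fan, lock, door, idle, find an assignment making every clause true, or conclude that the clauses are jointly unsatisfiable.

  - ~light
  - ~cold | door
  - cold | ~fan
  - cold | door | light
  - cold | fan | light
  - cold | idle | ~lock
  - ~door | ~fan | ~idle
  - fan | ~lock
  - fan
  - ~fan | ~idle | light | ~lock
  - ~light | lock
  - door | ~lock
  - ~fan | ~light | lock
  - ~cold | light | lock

Unit clause (~light) forces light = False.
Unit clause (fan) forces fan = True.
In (cold | ~fan) only cold is left, so cold = True.
In (~cold | light | lock) only lock is left, so lock = True.
In (~cold | door) only door is left, so door = True.
In (~door | ~fan | ~idle) only ~idle is left, so idle = False.
All clauses satisfied.

cold = True; light = False; fan = True; lock = True; door = True; idle = False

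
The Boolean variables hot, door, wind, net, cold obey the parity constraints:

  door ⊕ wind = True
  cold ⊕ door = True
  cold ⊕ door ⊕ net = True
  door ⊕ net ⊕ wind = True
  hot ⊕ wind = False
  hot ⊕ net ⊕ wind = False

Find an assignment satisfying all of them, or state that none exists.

hot = True; door = False; wind = True; net = False; cold = True

door ⊕ wind = F ⊕ T = True ✓
cold ⊕ door = T ⊕ F = True ✓
cold ⊕ door ⊕ net = T ⊕ F ⊕ F = True ✓
door ⊕ net ⊕ wind = F ⊕ F ⊕ T = True ✓
hot ⊕ wind = T ⊕ T = False ✓
hot ⊕ net ⊕ wind = T ⊕ F ⊕ T = False ✓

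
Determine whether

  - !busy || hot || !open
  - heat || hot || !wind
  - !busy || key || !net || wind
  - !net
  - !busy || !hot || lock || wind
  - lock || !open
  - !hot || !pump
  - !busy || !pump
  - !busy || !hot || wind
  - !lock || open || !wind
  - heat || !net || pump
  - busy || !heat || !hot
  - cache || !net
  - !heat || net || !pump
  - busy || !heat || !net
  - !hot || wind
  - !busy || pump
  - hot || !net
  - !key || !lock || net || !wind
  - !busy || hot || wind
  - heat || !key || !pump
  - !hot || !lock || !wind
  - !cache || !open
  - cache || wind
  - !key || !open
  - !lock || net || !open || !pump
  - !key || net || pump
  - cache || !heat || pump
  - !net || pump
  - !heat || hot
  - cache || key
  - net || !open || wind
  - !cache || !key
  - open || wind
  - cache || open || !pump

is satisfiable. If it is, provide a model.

lock = False; wind = True; pump = False; net = False; heat = False; key = False; hot = True; busy = False; open = False; cache = True

Unit clause (!net) forces net = False.
Set lock = False.
  then (lock || !open) forces open = False.
  then (open || wind) forces wind = True.
Set pump = False.
  then (!busy || pump) forces busy = False.
  then (!key || net || pump) forces key = False.
  then (cache || key) forces cache = True.
Try heat = True:
  (busy || !heat || !hot) forces hot = False.
  clause (!heat || hot) is falsified — backtrack.
So heat = False.
  then (heat || hot || !wind) forces hot = True.
All clauses satisfied.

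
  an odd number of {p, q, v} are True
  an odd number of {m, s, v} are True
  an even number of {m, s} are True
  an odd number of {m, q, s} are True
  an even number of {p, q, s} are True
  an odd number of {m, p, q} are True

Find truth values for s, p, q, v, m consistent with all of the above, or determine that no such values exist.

Adding constraints 3, 5, 6 mod 2: every variable appears an even number of times on the left, so the left side is 0.
But the right sides sum to 1 (mod 2). 0 ≠ 1 — the system is inconsistent.

Unsatisfiable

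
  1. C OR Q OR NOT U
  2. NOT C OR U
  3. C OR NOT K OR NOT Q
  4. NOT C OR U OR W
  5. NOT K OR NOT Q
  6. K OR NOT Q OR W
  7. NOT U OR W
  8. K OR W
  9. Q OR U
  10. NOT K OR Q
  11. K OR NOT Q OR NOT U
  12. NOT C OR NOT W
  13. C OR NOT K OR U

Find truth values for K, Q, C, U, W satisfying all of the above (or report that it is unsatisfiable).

Try K = True:
  (NOT K OR NOT Q) forces Q = False.
  clause (NOT K OR Q) is falsified — backtrack.
So K = False.
  then (K OR W) forces W = True.
  then (NOT C OR NOT W) forces C = False.
Set Q = True.
  then (K OR NOT Q OR NOT U) forces U = False.
All clauses satisfied.

K = False, Q = True, C = False, U = False, W = True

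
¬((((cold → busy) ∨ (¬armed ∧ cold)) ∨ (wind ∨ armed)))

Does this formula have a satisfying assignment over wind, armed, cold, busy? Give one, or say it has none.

UNSATISFIABLE

Case armed = True: the formula becomes ¬(((cold → busy) ∨ True)) = False.
Case armed = False: the formula simplifies to ¬((((cold → busy) ∨ cold) ∨ wind)).
  cold = True: this becomes ¬((True ∨ wind)) = False.
  cold = False: this becomes ¬((True ∨ wind)) = False.
Both cases fail — unsatisfiable.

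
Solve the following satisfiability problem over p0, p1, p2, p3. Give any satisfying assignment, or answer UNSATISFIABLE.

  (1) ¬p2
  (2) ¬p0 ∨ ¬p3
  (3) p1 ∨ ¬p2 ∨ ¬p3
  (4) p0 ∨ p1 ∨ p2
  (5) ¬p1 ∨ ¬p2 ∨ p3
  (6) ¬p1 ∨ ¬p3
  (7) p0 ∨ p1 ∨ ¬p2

Unit clause (¬p2) forces p2 = False.
Set p0 = True.
  then (¬p0 ∨ ¬p3) forces p3 = False.
Set p1 = False.
All clauses satisfied.

p0: True, p1: False, p2: False, p3: False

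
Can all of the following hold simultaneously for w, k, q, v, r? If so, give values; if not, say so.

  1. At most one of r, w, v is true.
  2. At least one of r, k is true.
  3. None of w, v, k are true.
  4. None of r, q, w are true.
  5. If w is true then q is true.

UNSATISFIABLE

Case k = True:
  Constraint (3) is violated (k=T) — contradiction.
Case k = False:
  (2) with k=F forces r = True.
  Constraint (4) is violated (r=T) — contradiction.
Both cases fail — unsatisfiable.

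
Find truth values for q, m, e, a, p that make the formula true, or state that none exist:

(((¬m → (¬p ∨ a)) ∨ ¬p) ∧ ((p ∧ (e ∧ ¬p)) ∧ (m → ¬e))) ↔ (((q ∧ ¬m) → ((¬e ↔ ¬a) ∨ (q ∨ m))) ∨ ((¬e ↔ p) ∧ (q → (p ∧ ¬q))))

Case p = True: the formula simplifies to ¬((((q ∧ ¬m) → ((¬e ↔ ¬a) ∨ (q ∨ m))) ∨ (¬e ∧ (q → ¬q)))).
  q = True: this becomes ¬((True ∨ False)) = False.
  q = False: this becomes ¬((True ∨ ¬e)) = False.
Case p = False: the formula simplifies to ¬((((q ∧ ¬m) → ((¬e ↔ ¬a) ∨ (q ∨ m))) ∨ (e ∧ ¬q))).
  q = True: this becomes ¬((True ∨ False)) = False.
  q = False: this becomes ¬((True ∨ e)) = False.
Both cases fail — unsatisfiable.

Unsatisfiable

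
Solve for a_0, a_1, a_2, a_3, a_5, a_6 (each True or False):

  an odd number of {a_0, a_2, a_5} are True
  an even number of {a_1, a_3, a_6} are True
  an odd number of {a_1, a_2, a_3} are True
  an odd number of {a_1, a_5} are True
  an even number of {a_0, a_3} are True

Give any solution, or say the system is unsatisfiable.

The formula is unsatisfiable.

Adding constraints 1, 3, 4, 5 mod 2: every variable appears an even number of times on the left, so the left side is 0.
But the right sides sum to 1 (mod 2). 0 ≠ 1 — the system is inconsistent.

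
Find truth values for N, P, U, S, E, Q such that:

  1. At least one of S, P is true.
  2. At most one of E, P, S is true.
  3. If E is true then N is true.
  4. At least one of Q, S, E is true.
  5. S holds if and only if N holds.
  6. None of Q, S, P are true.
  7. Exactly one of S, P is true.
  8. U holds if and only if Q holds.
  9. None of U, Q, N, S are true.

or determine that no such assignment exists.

UNSATISFIABLE

Case P = True:
  Constraint (6) is violated (P=T) — contradiction.
Case P = False:
  (1) with P=F forces S = True.
  Constraint (6) is violated (S=T) — contradiction.
Both cases fail — unsatisfiable.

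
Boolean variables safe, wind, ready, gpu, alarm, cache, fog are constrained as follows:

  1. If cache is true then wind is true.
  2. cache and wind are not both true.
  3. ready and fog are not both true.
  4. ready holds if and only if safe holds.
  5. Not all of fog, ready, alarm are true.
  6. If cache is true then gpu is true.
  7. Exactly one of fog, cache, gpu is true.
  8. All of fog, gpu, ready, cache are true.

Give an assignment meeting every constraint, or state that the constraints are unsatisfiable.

No satisfying assignment exists.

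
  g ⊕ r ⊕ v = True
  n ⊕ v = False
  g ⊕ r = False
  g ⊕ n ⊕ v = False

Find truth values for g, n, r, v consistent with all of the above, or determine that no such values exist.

g: False; n: True; r: False; v: True

g ⊕ r ⊕ v = F ⊕ F ⊕ T = True ✓
n ⊕ v = T ⊕ T = False ✓
g ⊕ r = F ⊕ F = False ✓
g ⊕ n ⊕ v = F ⊕ T ⊕ T = False ✓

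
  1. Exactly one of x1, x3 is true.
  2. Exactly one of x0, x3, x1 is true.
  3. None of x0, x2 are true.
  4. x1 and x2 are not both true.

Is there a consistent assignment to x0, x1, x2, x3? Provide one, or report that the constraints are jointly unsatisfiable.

x0 = False; x1 = True; x2 = False; x3 = False

  (1) {x1, x3}: 1 true — exactly one ✓
  (2) {x0, x3, x1}: 1 true — exactly one ✓
  (3) {x0, x2}: 0 true — none ✓
  (4) x1=T, x2=F — not both ✓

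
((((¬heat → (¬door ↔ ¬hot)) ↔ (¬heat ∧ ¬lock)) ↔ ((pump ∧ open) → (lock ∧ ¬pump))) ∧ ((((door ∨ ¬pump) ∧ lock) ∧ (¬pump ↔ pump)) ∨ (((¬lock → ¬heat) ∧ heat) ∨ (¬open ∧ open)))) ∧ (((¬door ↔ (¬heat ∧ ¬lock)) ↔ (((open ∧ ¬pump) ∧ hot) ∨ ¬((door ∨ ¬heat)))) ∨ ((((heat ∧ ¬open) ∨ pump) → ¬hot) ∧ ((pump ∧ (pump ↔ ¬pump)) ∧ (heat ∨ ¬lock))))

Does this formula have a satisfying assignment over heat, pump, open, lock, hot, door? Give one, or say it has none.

Case pump = True: the formula simplifies to ((((¬heat → (¬door ↔ ¬hot)) ↔ (¬heat ∧ ¬lock)) ↔ ¬open) ∧ (((¬lock → ¬heat) ∧ heat) ∨ (¬open ∧ open))) ∧ ((¬door ↔ (¬heat ∧ ¬lock)) ↔ ¬((door ∨ ¬heat))).
  heat = True: simplifies to (open ∧ (lock ∨ (¬open ∧ open))) ∧ (door ↔ ¬door).
    door = True: the conjunct door ↔ ¬door becomes True ↔ ¬True = False.
    door = False: the conjunct door ↔ ¬door becomes False ↔ ¬False = False.
  heat = False: simplifies to ((((¬door ↔ ¬hot) ↔ ¬lock) ↔ ¬open) ∧ (¬open ∧ open)) ∧ ¬((¬door ↔ ¬lock)).
    open = True: the conjunct ¬open is False.
    open = False: the conjunct open is False.
Case pump = False: the formula simplifies to (((¬heat → (¬door ↔ ¬hot)) ↔ (¬heat ∧ ¬lock)) ∧ (((¬lock → ¬heat) ∧ heat) ∨ (¬open ∧ open))) ∧ ((¬door ↔ (¬heat ∧ ¬lock)) ↔ ((open ∧ hot) ∨ ¬((door ∨ ¬heat)))).
  heat = True: the conjunct (¬heat → (¬door ↔ ¬hot)) ↔ (¬heat ∧ ¬lock) becomes (False → (¬door ↔ ¬hot)) ↔ (False ∧ ¬lock) = False.
  heat = False: simplifies to (((¬door ↔ ¬hot) ↔ ¬lock) ∧ (¬open ∧ open)) ∧ ((¬door ↔ ¬lock) ↔ (open ∧ hot)).
    open = True: the conjunct ¬open is False.
    open = False: the conjunct open is False.
Both cases fail — unsatisfiable.

The formula is unsatisfiable.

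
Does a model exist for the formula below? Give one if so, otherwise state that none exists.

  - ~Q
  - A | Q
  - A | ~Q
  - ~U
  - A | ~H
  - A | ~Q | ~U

U = False, Q = False, A = True, H = True

Unit clause (~Q) forces Q = False.
In (A | Q) only A is left, so A = True.
Unit clause (~U) forces U = False.
Set H = True.
Check each clause:
  (~Q): ~Q holds.
  (A | Q): A holds.
  (A | ~Q): A holds.
  (~U): ~U holds.
  (A | ~H): A holds.
  (A | ~Q | ~U): A holds.
All clauses satisfied.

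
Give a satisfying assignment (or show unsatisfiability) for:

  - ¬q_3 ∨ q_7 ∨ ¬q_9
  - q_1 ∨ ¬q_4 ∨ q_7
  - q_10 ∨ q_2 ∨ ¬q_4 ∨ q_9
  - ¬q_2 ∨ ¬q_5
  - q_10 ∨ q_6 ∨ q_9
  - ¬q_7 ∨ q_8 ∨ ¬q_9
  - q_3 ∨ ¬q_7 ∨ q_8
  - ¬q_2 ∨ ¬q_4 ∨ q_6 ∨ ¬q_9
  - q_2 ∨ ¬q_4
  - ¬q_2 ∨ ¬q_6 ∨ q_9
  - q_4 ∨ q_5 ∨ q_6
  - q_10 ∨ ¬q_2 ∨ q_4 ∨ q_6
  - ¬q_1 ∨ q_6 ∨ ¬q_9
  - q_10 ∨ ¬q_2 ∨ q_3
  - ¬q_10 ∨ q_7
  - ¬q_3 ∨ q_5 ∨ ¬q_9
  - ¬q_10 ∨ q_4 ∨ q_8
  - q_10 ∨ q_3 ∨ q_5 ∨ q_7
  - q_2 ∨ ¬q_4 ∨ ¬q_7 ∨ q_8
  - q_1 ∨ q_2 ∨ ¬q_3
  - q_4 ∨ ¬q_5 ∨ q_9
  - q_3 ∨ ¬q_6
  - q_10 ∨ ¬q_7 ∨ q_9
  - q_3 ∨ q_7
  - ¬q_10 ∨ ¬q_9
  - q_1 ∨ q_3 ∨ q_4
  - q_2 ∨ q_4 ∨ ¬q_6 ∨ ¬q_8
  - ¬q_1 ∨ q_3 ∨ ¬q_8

Set q_1 = True.
Set q_2 = True.
  then (¬q_2 ∨ ¬q_5) forces q_5 = False.
Try q_3 = False:
  (q_10 ∨ ¬q_2 ∨ q_3) forces q_10 = True.
  (¬q_10 ∨ q_7) forces q_7 = True.
  (q_3 ∨ ¬q_7 ∨ q_8) forces q_8 = True.
  clause (¬q_1 ∨ q_3 ∨ ¬q_8) is falsified — backtrack.
So q_3 = True.
  then (¬q_3 ∨ q_5 ∨ ¬q_9) forces q_9 = False.
  then (¬q_2 ∨ ¬q_6 ∨ q_9) forces q_6 = False.
  then (q_4 ∨ q_5 ∨ q_6) forces q_4 = True.
  then (q_10 ∨ q_6 ∨ q_9) forces q_10 = True.
  then (¬q_10 ∨ q_7) forces q_7 = True.
Set q_8 = False.
All clauses satisfied.

q_1=T, q_2=T, q_3=T, q_4=T, q_5=F, q_6=F, q_7=T, q_8=F, q_9=F, q_10=T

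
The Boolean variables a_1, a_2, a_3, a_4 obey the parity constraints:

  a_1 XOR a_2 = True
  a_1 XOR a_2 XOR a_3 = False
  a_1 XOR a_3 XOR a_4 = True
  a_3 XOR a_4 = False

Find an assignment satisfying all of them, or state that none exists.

a_1: True, a_2: False, a_3: True, a_4: True

a_1 XOR a_2 = T XOR F = True ✓
a_1 XOR a_2 XOR a_3 = T XOR F XOR T = False ✓
a_1 XOR a_3 XOR a_4 = T XOR T XOR T = True ✓
a_3 XOR a_4 = T XOR T = False ✓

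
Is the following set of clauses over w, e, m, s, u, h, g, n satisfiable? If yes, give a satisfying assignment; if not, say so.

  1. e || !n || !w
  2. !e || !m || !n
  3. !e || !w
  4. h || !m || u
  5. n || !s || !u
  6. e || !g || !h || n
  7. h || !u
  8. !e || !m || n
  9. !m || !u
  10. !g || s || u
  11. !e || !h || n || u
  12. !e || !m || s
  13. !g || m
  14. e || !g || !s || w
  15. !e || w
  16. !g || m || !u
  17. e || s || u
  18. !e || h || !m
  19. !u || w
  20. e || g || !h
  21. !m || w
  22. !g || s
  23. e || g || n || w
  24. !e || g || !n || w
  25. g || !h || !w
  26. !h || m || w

w: True, e: False, m: False, s: True, u: False, h: False, g: False, n: False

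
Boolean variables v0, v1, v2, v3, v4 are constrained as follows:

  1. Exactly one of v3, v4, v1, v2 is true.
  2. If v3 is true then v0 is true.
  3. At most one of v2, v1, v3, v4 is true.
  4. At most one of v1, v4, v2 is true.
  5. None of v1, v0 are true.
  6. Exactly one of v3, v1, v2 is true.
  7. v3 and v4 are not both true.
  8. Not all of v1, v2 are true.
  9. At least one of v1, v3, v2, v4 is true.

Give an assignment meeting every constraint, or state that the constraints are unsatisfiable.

v0 = False, v1 = False, v2 = True, v3 = False, v4 = False

  (1) {v3, v4, v1, v2}: 1 true — exactly one ✓
  (2) v3=F ⇒ v0: vacuous ✓
  (3) {v2, v1, v3, v4}: 1 true — at most one ✓
  (4) {v1, v4, v2}: 1 true — at most one ✓
  (5) {v1, v0}: 0 true — none ✓
  (6) {v3, v1, v2}: 1 true — exactly one ✓
  (7) v3=F, v4=F — not both ✓
  (8) {v1, v2}: 1/2 true — not all ✓
  (9) {v1, v3, v2, v4}: 1 true — at least one ✓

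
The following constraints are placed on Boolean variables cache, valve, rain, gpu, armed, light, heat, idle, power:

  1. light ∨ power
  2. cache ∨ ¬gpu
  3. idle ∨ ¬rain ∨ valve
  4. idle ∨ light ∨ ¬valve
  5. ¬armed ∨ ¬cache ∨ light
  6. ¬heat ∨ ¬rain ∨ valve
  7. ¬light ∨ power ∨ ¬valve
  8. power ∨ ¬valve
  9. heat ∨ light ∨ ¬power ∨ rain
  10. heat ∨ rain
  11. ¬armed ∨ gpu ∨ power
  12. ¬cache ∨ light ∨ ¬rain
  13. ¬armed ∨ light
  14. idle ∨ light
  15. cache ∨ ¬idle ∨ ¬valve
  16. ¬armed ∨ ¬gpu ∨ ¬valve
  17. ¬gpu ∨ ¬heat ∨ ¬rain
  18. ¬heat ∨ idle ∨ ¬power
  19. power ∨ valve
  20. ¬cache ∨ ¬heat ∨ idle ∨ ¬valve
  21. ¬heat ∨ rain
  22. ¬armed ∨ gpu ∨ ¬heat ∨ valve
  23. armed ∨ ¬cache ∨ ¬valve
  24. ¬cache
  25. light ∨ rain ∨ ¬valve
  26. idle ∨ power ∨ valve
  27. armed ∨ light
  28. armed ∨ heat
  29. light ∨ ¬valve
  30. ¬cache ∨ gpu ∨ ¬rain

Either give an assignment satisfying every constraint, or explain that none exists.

Unit clause (¬cache) forces cache = False.
In (cache ∨ ¬gpu) only ¬gpu is left, so gpu = False.
Set valve = True.
  then (power ∨ ¬valve) forces power = True.
  then (cache ∨ ¬idle ∨ ¬valve) forces idle = False.
  then (¬heat ∨ idle ∨ ¬power) forces heat = False.
  then (armed ∨ heat) forces armed = True.
  then (light ∨ ¬valve) forces light = True.
  then (heat ∨ rain) forces rain = True.
All clauses satisfied.

cache=F, valve=T, rain=T, gpu=F, armed=T, light=T, heat=F, idle=F, power=T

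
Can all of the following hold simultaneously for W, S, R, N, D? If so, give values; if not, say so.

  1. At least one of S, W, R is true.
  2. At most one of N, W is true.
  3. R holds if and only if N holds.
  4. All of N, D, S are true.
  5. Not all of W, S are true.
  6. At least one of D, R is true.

W = False; S = True; R = True; N = True; D = True

  (1) {S, W, R}: 2 true — at least one ✓
  (2) {N, W}: 1 true — at most one ✓
  (3) R=T, N=T — same ✓
  (4) {N, D, S}: all 3 true ✓
  (5) {W, S}: 1/2 true — not all ✓
  (6) {D, R}: 2 true — at least one ✓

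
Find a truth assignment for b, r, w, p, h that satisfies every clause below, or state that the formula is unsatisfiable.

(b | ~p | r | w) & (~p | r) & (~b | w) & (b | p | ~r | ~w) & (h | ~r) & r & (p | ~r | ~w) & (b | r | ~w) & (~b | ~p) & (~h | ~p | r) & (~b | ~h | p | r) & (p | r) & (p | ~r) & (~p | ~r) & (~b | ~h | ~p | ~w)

No satisfying assignment exists.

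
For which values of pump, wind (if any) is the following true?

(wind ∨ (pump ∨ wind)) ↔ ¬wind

pump: True, wind: False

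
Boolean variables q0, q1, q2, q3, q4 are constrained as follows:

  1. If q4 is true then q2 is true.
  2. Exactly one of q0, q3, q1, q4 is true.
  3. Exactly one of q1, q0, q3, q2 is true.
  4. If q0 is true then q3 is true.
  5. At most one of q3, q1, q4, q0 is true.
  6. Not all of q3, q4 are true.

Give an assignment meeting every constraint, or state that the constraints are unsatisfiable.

q0 = False, q1 = False, q2 = True, q3 = False, q4 = True

  (1) q4=T ⇒ q2: T ✓
  (2) {q0, q3, q1, q4}: 1 true — exactly one ✓
  (3) {q1, q0, q3, q2}: 1 true — exactly one ✓
  (4) q0=F ⇒ q3: vacuous ✓
  (5) {q3, q1, q4, q0}: 1 true — at most one ✓
  (6) {q3, q4}: 1/2 true — not all ✓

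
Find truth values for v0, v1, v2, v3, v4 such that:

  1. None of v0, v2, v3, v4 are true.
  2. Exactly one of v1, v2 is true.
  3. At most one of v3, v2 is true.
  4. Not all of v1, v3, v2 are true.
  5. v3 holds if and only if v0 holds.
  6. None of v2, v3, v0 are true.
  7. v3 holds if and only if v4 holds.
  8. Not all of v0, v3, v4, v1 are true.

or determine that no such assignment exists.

v0: False, v1: True, v2: False, v3: False, v4: False

  (1) {v0, v2, v3, v4}: 0 true — none ✓
  (2) {v1, v2}: 1 true — exactly one ✓
  (3) {v3, v2}: 0 true — at most one ✓
  (4) {v1, v3, v2}: 1/3 true — not all ✓
  (5) v3=F, v0=F — same ✓
  (6) {v2, v3, v0}: 0 true — none ✓
  (7) v3=F, v4=F — same ✓
  (8) {v0, v3, v4, v1}: 1/4 true — not all ✓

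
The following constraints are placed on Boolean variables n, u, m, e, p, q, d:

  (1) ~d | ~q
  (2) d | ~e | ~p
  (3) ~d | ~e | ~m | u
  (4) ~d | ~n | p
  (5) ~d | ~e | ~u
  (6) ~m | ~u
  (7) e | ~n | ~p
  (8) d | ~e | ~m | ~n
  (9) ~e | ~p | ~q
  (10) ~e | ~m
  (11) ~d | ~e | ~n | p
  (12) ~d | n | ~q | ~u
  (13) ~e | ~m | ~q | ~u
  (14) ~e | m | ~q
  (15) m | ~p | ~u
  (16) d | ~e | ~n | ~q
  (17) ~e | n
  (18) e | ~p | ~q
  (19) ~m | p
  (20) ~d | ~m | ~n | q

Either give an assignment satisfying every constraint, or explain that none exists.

n=T, u=T, m=F, e=F, p=F, q=T, d=F

Set n = True.
Set u = True.
  then (~m | ~u) forces m = False.
  then (m | ~p | ~u) forces p = False.
  then (~d | ~n | p) forces d = False.
Set e = False.
Set q = True.
All clauses satisfied.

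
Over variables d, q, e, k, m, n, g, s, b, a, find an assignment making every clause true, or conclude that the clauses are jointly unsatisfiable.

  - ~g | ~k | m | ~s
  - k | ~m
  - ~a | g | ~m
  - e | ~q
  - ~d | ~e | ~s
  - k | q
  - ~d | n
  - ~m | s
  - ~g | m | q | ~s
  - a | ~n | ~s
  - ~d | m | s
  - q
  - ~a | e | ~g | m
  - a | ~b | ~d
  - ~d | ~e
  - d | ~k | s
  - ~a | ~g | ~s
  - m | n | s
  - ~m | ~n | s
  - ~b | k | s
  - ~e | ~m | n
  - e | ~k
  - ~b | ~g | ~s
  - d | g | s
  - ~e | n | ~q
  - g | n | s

d=F, q=T, e=T, k=F, m=F, n=T, g=F, s=T, b=F, a=T

Unit clause (q) forces q = True.
In (e | ~q) only e is left, so e = True.
In (~d | ~e) only ~d is left, so d = False.
In (~e | n | ~q) only n is left, so n = True.
Set k = False.
  then (k | ~m) forces m = False.
Set g = False.
  then (d | g | s) forces s = True.
  then (a | ~n | ~s) forces a = True.
Set b = False.
All clauses satisfied.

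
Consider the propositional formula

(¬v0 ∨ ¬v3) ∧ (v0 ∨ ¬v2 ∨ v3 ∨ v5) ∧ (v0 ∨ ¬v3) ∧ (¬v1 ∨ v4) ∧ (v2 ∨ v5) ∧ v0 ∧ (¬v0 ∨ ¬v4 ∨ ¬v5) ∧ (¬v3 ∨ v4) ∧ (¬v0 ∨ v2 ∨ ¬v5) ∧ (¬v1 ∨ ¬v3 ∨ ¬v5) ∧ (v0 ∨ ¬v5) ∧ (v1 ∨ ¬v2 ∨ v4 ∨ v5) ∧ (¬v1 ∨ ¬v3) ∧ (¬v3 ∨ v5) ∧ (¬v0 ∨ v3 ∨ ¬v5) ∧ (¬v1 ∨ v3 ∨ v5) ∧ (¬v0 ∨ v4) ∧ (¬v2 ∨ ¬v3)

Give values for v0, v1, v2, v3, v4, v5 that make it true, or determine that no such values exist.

v0 = True, v1 = False, v2 = True, v3 = False, v4 = True, v5 = False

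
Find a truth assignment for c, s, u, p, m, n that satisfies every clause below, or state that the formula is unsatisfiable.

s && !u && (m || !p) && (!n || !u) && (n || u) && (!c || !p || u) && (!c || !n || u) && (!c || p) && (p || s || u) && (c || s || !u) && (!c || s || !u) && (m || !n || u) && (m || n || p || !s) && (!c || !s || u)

c = False, s = True, u = False, p = False, m = True, n = True

Unit clause (s) forces s = True.
Unit clause (!u) forces u = False.
In (n || u) only n is left, so n = True.
In (!c || !n || u) only !c is left, so c = False.
In (m || !n || u) only m is left, so m = True.
Set p = False.
All clauses satisfied.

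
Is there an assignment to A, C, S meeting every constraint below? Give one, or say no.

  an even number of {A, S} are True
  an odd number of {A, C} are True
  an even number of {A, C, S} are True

A = True, C = False, S = True

{A, S}: 2 true → even ✓
{A, C}: 1 true → odd ✓
{A, C, S}: 2 true → even ✓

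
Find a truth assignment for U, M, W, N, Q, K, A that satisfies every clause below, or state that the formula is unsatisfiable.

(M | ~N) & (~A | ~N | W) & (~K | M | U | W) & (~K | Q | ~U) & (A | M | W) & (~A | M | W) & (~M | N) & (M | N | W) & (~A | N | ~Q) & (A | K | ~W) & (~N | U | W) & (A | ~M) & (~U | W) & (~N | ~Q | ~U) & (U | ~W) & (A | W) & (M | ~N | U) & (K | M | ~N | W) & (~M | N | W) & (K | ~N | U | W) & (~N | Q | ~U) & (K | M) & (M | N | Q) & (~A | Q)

Try U = False:
  (U | ~W) forces W = False.
  (~N | U | W) forces N = False.
  (~M | N) forces M = False.
  clause (M | N | W) is falsified — backtrack.
So U = True.
  then (~U | W) forces W = True.
Set M = False.
  then (M | ~N) forces N = False.
  then (K | M) forces K = True.
  then (M | N | Q) forces Q = True.
  then (~A | N | ~Q) forces A = False.
All clauses satisfied.

U=T, M=F, W=T, N=F, Q=T, K=T, A=F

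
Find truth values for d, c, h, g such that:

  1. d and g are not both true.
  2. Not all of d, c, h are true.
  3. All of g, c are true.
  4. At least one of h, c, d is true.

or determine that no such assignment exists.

d = False, c = True, h = True, g = True

  (1) d=F, g=T — not both ✓
  (2) {d, c, h}: 2/3 true — not all ✓
  (3) {g, c}: all 2 true ✓
  (4) {h, c, d}: 2 true — at least one ✓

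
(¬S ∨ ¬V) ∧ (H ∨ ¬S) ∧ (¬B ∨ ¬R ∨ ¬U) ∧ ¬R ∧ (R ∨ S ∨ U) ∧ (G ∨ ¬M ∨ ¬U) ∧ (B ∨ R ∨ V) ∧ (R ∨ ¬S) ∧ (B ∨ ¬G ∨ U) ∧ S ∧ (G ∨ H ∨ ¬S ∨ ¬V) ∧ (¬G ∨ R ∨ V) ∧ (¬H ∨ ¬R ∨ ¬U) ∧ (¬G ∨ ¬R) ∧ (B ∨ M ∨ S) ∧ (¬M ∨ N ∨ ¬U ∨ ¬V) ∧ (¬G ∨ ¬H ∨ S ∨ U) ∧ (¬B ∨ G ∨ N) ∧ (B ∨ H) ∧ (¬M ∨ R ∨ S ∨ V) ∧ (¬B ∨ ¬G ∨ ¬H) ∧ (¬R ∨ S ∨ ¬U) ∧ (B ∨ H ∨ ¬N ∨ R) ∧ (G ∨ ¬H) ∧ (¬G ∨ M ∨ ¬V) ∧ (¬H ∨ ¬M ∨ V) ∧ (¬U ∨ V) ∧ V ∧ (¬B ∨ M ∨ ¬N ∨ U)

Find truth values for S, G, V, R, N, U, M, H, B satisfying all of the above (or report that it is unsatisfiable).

UNSATISFIABLE

Case S = True:
  (¬S ∨ ¬V) forces V = False.
  Clause (V) is falsified — contradiction.
Case S = False:
  Clause (S) is falsified — contradiction.
Both cases fail, so the formula is unsatisfiable.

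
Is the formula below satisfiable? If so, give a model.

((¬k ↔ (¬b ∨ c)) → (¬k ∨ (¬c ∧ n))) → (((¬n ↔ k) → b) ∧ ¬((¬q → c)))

n = False; b = False; q = False; c = False; k = False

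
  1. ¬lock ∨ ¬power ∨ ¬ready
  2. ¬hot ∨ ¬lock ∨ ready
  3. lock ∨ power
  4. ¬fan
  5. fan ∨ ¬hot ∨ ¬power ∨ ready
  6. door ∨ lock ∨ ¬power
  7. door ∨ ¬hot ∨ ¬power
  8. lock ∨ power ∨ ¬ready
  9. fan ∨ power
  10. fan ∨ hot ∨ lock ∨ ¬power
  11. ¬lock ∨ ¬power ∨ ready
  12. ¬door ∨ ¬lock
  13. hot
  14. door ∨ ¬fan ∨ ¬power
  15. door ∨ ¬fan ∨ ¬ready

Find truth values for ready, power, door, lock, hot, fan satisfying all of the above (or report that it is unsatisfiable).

Unit clause (¬fan) forces fan = False.
In (fan ∨ power) only power is left, so power = True.
Unit clause (hot) forces hot = True.
In (fan ∨ ¬hot ∨ ¬power ∨ ready) only ready is left, so ready = True.
In (door ∨ ¬hot ∨ ¬power) only door is left, so door = True.
In (¬door ∨ ¬lock) only ¬lock is left, so lock = False.
All clauses satisfied.

ready: True, power: True, door: True, lock: False, hot: True, fan: False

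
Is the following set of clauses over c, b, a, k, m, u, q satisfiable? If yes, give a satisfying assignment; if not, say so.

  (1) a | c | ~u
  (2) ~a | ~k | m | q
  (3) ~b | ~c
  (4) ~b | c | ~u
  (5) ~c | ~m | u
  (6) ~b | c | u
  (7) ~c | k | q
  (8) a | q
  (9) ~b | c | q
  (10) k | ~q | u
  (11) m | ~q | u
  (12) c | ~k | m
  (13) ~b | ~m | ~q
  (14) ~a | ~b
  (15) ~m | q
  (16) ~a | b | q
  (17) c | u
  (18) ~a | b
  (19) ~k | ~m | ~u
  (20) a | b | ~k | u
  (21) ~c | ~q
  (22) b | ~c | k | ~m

No satisfying assignment exists.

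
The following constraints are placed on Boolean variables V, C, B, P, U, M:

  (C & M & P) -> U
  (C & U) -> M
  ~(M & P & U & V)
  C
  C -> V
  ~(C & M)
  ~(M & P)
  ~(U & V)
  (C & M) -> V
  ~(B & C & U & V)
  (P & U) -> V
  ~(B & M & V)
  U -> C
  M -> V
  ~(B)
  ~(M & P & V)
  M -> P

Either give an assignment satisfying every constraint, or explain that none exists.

V=T, C=T, B=F, P=F, U=F, M=F

Unit clause (~B) forces B = False.
Unit clause (C) forces C = True.
In (~C | ~M) only ~M is left, so M = False.
In (~C | V) only V is left, so V = True.
In (~C | M | ~U) only ~U is left, so U = False.
Set P = False.
All clauses satisfied.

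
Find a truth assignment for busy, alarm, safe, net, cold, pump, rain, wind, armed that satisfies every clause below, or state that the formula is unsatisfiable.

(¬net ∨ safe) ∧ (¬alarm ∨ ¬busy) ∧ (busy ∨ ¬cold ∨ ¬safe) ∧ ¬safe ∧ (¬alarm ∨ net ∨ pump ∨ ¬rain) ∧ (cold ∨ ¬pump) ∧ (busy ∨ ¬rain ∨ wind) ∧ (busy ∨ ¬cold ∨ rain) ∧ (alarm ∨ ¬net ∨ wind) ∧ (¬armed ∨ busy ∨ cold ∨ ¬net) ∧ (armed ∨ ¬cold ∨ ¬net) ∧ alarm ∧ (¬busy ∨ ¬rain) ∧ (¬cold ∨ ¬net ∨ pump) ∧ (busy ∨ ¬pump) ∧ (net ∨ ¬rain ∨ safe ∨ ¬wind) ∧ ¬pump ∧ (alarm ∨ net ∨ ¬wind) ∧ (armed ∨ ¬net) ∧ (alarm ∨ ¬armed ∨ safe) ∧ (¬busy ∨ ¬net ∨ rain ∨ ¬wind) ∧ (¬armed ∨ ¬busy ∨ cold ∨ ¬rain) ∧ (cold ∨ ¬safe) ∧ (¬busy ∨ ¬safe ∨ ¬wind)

busy = False; alarm = True; safe = False; net = False; cold = False; pump = False; rain = False; wind = False; armed = True

Unit clause (¬safe) forces safe = False.
Unit clause (alarm) forces alarm = True.
Unit clause (¬pump) forces pump = False.
In (¬net ∨ safe) only ¬net is left, so net = False.
In (¬alarm ∨ ¬busy) only ¬busy is left, so busy = False.
In (¬alarm ∨ net ∨ pump ∨ ¬rain) only ¬rain is left, so rain = False.
In (busy ∨ ¬cold ∨ rain) only ¬cold is left, so cold = False.
Set wind = False.
Set armed = True.
All clauses satisfied.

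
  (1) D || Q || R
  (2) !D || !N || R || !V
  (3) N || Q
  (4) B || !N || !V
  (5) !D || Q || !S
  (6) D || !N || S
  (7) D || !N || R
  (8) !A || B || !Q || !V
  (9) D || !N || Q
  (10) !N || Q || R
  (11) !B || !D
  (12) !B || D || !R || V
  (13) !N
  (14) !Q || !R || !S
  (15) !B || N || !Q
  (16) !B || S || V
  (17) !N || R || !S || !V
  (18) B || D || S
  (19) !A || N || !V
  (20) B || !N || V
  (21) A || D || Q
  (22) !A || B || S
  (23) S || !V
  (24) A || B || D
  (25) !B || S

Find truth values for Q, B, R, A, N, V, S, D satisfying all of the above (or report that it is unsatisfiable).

Q: True, B: False, R: False, A: False, N: False, V: False, S: False, D: True

Unit clause (!N) forces N = False.
In (N || Q) only Q is left, so Q = True.
In (!B || N || !Q) only !B is left, so B = False.
Set R = False.
Set A = False.
  then (A || B || D) forces D = True.
Set V = False.
Set S = False.
All clauses satisfied.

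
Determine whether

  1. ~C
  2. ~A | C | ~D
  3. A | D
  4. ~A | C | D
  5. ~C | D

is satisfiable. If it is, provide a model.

A = False, C = False, D = True

Unit clause (~C) forces C = False.
Set A = False.
  then (A | D) forces D = True.
Check each clause:
  (~C): ~C holds.
  (~A | C | ~D): ~A holds.
  (A | D): D holds.
  (~A | C | D): ~A holds.
  (~C | D): ~C holds.
All clauses satisfied.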